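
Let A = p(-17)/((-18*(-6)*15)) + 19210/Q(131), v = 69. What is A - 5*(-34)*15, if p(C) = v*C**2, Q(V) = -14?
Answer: 4498829/3780 ≈ 1190.2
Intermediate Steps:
p(C) = 69*C**2
A = -5140171/3780 (A = (69*(-17)**2)/((-18*(-6)*15)) + 19210/(-14) = (69*289)/((108*15)) + 19210*(-1/14) = 19941/1620 - 9605/7 = 19941*(1/1620) - 9605/7 = 6647/540 - 9605/7 = -5140171/3780 ≈ -1359.8)
A - 5*(-34)*15 = -5140171/3780 - 5*(-34)*15 = -5140171/3780 + 170*15 = -5140171/3780 + 2550 = 4498829/3780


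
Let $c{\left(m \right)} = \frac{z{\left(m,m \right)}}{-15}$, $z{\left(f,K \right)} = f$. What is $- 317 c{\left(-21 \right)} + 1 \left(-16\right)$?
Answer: $- \frac{2299}{5} \approx -459.8$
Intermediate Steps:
$c{\left(m \right)} = - \frac{m}{15}$ ($c{\left(m \right)} = \frac{m}{-15} = m \left(- \frac{1}{15}\right) = - \frac{m}{15}$)
$- 317 c{\left(-21 \right)} + 1 \left(-16\right) = - 317 \left(\left(- \frac{1}{15}\right) \left(-21\right)\right) + 1 \left(-16\right) = \left(-317\right) \frac{7}{5} - 16 = - \frac{2219}{5} - 16 = - \frac{2299}{5}$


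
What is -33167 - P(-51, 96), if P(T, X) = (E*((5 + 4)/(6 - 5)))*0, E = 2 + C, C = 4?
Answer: -33167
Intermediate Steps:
E = 6 (E = 2 + 4 = 6)
P(T, X) = 0 (P(T, X) = (6*((5 + 4)/(6 - 5)))*0 = (6*(9/1))*0 = (6*(9*1))*0 = (6*9)*0 = 54*0 = 0)
-33167 - P(-51, 96) = -33167 - 1*0 = -33167 + 0 = -33167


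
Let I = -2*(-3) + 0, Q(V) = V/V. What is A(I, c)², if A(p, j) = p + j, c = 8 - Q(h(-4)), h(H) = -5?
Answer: 169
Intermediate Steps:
Q(V) = 1
c = 7 (c = 8 - 1*1 = 8 - 1 = 7)
I = 6 (I = 6 + 0 = 6)
A(p, j) = j + p
A(I, c)² = (7 + 6)² = 13² = 169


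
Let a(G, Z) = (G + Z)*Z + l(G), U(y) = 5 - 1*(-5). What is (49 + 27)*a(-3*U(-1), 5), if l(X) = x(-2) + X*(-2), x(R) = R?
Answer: -5092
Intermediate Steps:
U(y) = 10 (U(y) = 5 + 5 = 10)
l(X) = -2 - 2*X (l(X) = -2 + X*(-2) = -2 - 2*X)
a(G, Z) = -2 - 2*G + Z*(G + Z) (a(G, Z) = (G + Z)*Z + (-2 - 2*G) = Z*(G + Z) + (-2 - 2*G) = -2 - 2*G + Z*(G + Z))
(49 + 27)*a(-3*U(-1), 5) = (49 + 27)*(-2 + 5² - (-6)*10 - 3*10*5) = 76*(-2 + 25 - 2*(-30) - 30*5) = 76*(-2 + 25 + 60 - 150) = 76*(-67) = -5092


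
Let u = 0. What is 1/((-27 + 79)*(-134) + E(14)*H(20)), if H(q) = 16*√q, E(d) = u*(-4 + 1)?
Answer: -1/6968 ≈ -0.00014351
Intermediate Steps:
E(d) = 0 (E(d) = 0*(-4 + 1) = 0*(-3) = 0)
1/((-27 + 79)*(-134) + E(14)*H(20)) = 1/((-27 + 79)*(-134) + 0*(16*√20)) = 1/(52*(-134) + 0*(16*(2*√5))) = 1/(-6968 + 0*(32*√5)) = 1/(-6968 + 0) = 1/(-6968) = -1/6968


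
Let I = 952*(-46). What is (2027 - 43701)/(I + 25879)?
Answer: 41674/17913 ≈ 2.3265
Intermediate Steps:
I = -43792
(2027 - 43701)/(I + 25879) = (2027 - 43701)/(-43792 + 25879) = -41674/(-17913) = -41674*(-1/17913) = 41674/17913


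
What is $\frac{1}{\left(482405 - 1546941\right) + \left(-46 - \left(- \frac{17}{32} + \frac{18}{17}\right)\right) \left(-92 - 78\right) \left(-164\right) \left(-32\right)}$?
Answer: $\frac{1}{40445504} \approx 2.4725 \cdot 10^{-8}$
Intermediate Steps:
$\frac{1}{\left(482405 - 1546941\right) + \left(-46 - \left(- \frac{17}{32} + \frac{18}{17}\right)\right) \left(-92 - 78\right) \left(-164\right) \left(-32\right)} = \frac{1}{-1064536 + \left(-46 - \frac{287}{544}\right) \left(-170\right) \left(-164\right) \left(-32\right)} = \frac{1}{-1064536 + \left(- \frac{25311}{544}\right) \left(-170\right) \left(-164\right) \left(-32\right)} = \frac{1}{-1064536 + \frac{126555}{16} \left(-164\right) \left(-32\right)} = \frac{1}{-1064536 - -41510040} = \frac{1}{-1064536 + 41510040} = \frac{1}{40445504}$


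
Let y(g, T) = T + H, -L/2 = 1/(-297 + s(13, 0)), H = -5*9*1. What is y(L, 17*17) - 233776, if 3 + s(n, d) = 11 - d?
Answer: -233532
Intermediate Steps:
s(n, d) = 8 - d (s(n, d) = -3 + (11 - d) = 8 - d)
H = -45 (H = -45*1 = -45)
L = 2/289 (L = -2/(-297 + (8 - 1*0)) = -2/(-297 + (8 + 0)) = -2/(-297 + 8) = -2/(-289) = -2*(-1/289) = 2/289 ≈ 0.0069204)
y(g, T) = -45 + T (y(g, T) = T - 45 = -45 + T)
y(L, 17*17) - 233776 = (-45 + 17*17) - 233776 = (-45 + 289) - 233776 = 244 - 233776 = -233532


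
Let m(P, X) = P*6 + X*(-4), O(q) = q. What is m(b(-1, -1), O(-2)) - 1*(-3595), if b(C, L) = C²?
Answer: 3609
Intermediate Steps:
m(P, X) = -4*X + 6*P (m(P, X) = 6*P - 4*X = -4*X + 6*P)
m(b(-1, -1), O(-2)) - 1*(-3595) = (-4*(-2) + 6*(-1)²) - 1*(-3595) = (8 + 6*1) + 3595 = (8 + 6) + 3595 = 14 + 3595 = 3609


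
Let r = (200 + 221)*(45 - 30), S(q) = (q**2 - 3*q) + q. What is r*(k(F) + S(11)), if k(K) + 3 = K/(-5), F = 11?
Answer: 592347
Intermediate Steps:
S(q) = q**2 - 2*q
r = 6315 (r = 421*15 = 6315)
k(K) = -3 - K/5 (k(K) = -3 + K/(-5) = -3 + K*(-1/5) = -3 - K/5)
r*(k(F) + S(11)) = 6315*((-3 - 1/5*11) + 11*(-2 + 11)) = 6315*((-3 - 11/5) + 11*9) = 6315*(-26/5 + 99) = 6315*(469/5) = 592347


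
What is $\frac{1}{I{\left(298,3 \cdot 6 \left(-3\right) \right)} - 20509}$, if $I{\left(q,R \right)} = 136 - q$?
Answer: $- \frac{1}{20671} \approx -4.8377 \cdot 10^{-5}$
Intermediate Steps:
$\frac{1}{I{\left(298,3 \cdot 6 \left(-3\right) \right)} - 20509} = \frac{1}{\left(136 - 298\right) - 20509} = \frac{1}{-162 - 20509} = \frac{1}{-20671} = - \frac{1}{20671}$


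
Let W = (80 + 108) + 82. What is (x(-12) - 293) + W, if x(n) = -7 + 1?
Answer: -29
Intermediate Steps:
x(n) = -6
W = 270 (W = 188 + 82 = 270)
(x(-12) - 293) + W = (-6 - 293) + 270 = -299 + 270 = -29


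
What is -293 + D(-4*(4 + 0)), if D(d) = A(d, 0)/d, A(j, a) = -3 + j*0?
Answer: -4685/16 ≈ -292.81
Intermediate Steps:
A(j, a) = -3 (A(j, a) = -3 + 0 = -3)
D(d) = -3/d
-293 + D(-4*(4 + 0)) = -293 - 3*(-1/(4*(4 + 0))) = -293 - 3/((-4*4)) = -293 - 3/(-16) = -293 - 3*(-1/16) = -293 + 3/16 = -4685/16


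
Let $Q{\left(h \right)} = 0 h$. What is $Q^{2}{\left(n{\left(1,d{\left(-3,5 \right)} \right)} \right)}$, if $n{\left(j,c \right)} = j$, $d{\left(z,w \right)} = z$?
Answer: $0$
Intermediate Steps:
$Q{\left(h \right)} = 0$
$Q^{2}{\left(n{\left(1,d{\left(-3,5 \right)} \right)} \right)} = 0^{2} = 0$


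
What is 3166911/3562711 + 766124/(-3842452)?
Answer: 2359806275902/3422386501843 ≈ 0.68952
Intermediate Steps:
3166911/3562711 + 766124/(-3842452) = 3166911*(1/3562711) + 766124*(-1/3842452) = 3166911/3562711 - 191531/960613 = 2359806275902/3422386501843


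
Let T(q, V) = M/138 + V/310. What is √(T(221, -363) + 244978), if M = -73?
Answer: √28021130252655/10695 ≈ 494.95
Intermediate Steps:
T(q, V) = -73/138 + V/310
√(T(221, -363) + 244978) = √((-73/138 + (1/310)*(-363)) + 244978) = √((-73/138 - 363/310) + 244978) = √(-18181/10695 + 244978) = √(2620021529/10695) = √28021130252655/10695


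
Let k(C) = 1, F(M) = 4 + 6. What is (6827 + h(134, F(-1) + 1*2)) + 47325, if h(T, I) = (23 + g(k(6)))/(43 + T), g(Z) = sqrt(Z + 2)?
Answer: 9584927/177 + sqrt(3)/177 ≈ 54152.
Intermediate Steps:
F(M) = 10
g(Z) = sqrt(2 + Z)
h(T, I) = (23 + sqrt(3))/(43 + T) (h(T, I) = (23 + sqrt(2 + 1))/(43 + T) = (23 + sqrt(3))/(43 + T))
(6827 + h(134, F(-1) + 1*2)) + 47325 = (6827 + (23 + sqrt(3))/(43 + 134)) + 47325 = (6827 + (23 + sqrt(3))/177) + 47325 = (6827 + (23/177 + sqrt(3)/177)) + 47325 = (1208402/177 + sqrt(3)/177) + 47325 = 9584927/177 + sqrt(3)/177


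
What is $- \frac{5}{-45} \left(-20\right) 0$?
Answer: $0$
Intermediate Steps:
$- \frac{5}{-45} \left(-20\right) 0 = \left(-5\right) \left(- \frac{1}{45}\right) \left(-20\right) 0 = \frac{1}{9} \left(-20\right) 0 = \left(- \frac{20}{9}\right) 0 = 0$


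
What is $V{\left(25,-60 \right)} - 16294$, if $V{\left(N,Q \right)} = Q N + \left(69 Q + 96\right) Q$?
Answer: $224846$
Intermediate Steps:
$V{\left(N,Q \right)} = N Q + Q \left(96 + 69 Q\right)$ ($V{\left(N,Q \right)} = N Q + \left(96 + 69 Q\right) Q = N Q + Q \left(96 + 69 Q\right)$)
$V{\left(25,-60 \right)} - 16294 = - 60 \left(96 + 25 + 69 \left(-60\right)\right) - 16294 = - 60 \left(96 + 25 - 4140\right) - 16294 = \left(-60\right) \left(-4019\right) - 16294 = 241140 - 16294 = 224846$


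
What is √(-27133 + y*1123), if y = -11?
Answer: I*√39486 ≈ 198.71*I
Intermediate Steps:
√(-27133 + y*1123) = √(-27133 - 11*1123) = √(-27133 - 12353) = √(-39486) = I*√39486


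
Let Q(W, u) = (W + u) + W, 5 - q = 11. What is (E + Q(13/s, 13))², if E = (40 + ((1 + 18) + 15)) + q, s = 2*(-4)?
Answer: 96721/16 ≈ 6045.1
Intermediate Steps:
q = -6 (q = 5 - 1*11 = 5 - 11 = -6)
s = -8
Q(W, u) = u + 2*W
E = 68 (E = (40 + ((1 + 18) + 15)) - 6 = (40 + (19 + 15)) - 6 = (40 + 34) - 6 = 74 - 6 = 68)
(E + Q(13/s, 13))² = (68 + (13 + 2*(13/(-8))))² = (68 + (13 + 2*(13*(-⅛))))² = (68 + (13 + 2*(-13/8)))² = (68 + (13 - 13/4))² = (68 + 39/4)² = (311/4)² = 96721/16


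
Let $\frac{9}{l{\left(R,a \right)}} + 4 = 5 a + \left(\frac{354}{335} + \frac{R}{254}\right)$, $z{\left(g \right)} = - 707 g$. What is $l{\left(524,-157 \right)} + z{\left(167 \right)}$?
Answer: $- \frac{3947670103018}{33435277} \approx -1.1807 \cdot 10^{5}$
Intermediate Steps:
$l{\left(R,a \right)} = \frac{9}{- \frac{986}{335} + 5 a + \frac{R}{254}}$ ($l{\left(R,a \right)} = \frac{9}{-4 + \left(5 a + \left(\frac{354}{335} + \frac{R}{254}\right)\right)} = \frac{9}{-4 + \left(\frac{354}{335} + 5 a + \frac{R}{254}\right)} = \frac{9}{- \frac{986}{335} + 5 a + \frac{R}{254}}$)
$l{\left(524,-157 \right)} + z{\left(167 \right)} = \frac{765810}{-250444 + 335 \cdot 524 + 425450 \left(-157\right)} - 118069 = \frac{765810}{-250444 + 175540 - 66795650} - 118069 = \frac{765810}{-66870554} - 118069 = 765810 \left(- \frac{1}{66870554}\right) - 118069 = - \frac{382905}{33435277} - 118069 = - \frac{3947670103018}{33435277}$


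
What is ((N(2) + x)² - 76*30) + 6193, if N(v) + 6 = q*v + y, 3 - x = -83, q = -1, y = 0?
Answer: 9997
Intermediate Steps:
x = 86 (x = 3 - 1*(-83) = 3 + 83 = 86)
N(v) = -6 - v (N(v) = -6 + (-v + 0) = -6 - v)
((N(2) + x)² - 76*30) + 6193 = (((-6 - 1*2) + 86)² - 76*30) + 6193 = (((-6 - 2) + 86)² - 2280) + 6193 = ((-8 + 86)² - 2280) + 6193 = (78² - 2280) + 6193 = (6084 - 2280) + 6193 = 3804 + 6193 = 9997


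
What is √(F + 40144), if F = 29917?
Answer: √70061 ≈ 264.69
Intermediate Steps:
√(F + 40144) = √(29917 + 40144) = √70061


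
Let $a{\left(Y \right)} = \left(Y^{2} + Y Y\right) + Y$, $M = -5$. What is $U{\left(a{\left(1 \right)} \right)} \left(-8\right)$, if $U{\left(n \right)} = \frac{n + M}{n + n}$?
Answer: $\frac{8}{3} \approx 2.6667$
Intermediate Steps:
$a{\left(Y \right)} = Y + 2 Y^{2}$ ($a{\left(Y \right)} = \left(Y^{2} + Y^{2}\right) + Y = 2 Y^{2} + Y = Y + 2 Y^{2}$)
$U{\left(n \right)} = \frac{-5 + n}{2 n}$ ($U{\left(n \right)} = \frac{n - 5}{n + n} = \frac{-5 + n}{2 n}$)
$U{\left(a{\left(1 \right)} \right)} \left(-8\right) = \frac{-5 + 1 \left(1 + 2 \cdot 1\right)}{2 \cdot 1 \left(1 + 2 \cdot 1\right)} \left(-8\right) = \frac{-5 + 1 \left(1 + 2\right)}{2 \cdot 1 \left(1 + 2\right)} \left(-8\right) = \frac{-5 + 1 \cdot 3}{2 \cdot 1 \cdot 3} \left(-8\right) = \frac{-5 + 3}{2 \cdot 3} \left(-8\right) = \frac{1}{2} \cdot \frac{1}{3} \left(-2\right) \left(-8\right) = \left(- \frac{1}{3}\right) \left(-8\right) = \frac{8}{3}$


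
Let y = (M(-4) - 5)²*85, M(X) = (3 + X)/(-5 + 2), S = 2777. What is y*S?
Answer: 46264820/9 ≈ 5.1405e+6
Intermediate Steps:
M(X) = -1 - X/3 (M(X) = (3 + X)/(-3) = (3 + X)*(-⅓) = -1 - X/3)
y = 16660/9 (y = ((-1 - ⅓*(-4)) - 5)²*85 = ((-1 + 4/3) - 5)²*85 = (⅓ - 5)²*85 = (-14/3)²*85 = (196/9)*85 = 16660/9 ≈ 1851.1)
y*S = (16660/9)*2777 = 46264820/9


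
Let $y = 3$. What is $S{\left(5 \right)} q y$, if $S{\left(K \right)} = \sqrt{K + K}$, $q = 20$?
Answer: $60 \sqrt{10} \approx 189.74$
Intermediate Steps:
$S{\left(K \right)} = \sqrt{2} \sqrt{K}$ ($S{\left(K \right)} = \sqrt{2 K} = \sqrt{2} \sqrt{K}$)
$S{\left(5 \right)} q y = \sqrt{2} \sqrt{5} \cdot 20 \cdot 3 = \sqrt{10} \cdot 20 \cdot 3 = 20 \sqrt{10} \cdot 3 = 60 \sqrt{10}$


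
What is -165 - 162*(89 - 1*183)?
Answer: 15063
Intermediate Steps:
-165 - 162*(89 - 1*183) = -165 - 162*(89 - 183) = -165 - 162*(-94) = -165 + 15228 = 15063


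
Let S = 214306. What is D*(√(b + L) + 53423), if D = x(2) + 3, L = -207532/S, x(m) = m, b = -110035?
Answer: 267115 + 5*I*√1263407175617513/107153 ≈ 2.6712e+5 + 1658.6*I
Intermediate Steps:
L = -103766/107153 (L = -207532/214306 = -207532*1/214306 = -103766/107153 ≈ -0.96839)
D = 5 (D = 2 + 3 = 5)
D*(√(b + L) + 53423) = 5*(√(-110035 - 103766/107153) + 53423) = 5*(√(-11790684121/107153) + 53423) = 5*(I*√1263407175617513/107153 + 53423) = 5*(53423 + I*√1263407175617513/107153) = 267115 + 5*I*√1263407175617513/107153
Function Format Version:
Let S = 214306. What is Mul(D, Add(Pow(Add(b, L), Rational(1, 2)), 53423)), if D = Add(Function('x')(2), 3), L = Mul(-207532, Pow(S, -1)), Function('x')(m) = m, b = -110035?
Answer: Add(267115, Mul(Rational(5, 107153), I, Pow(1263407175617513, Rational(1, 2)))) ≈ Add(2.6712e+5, Mul(1658.6, I))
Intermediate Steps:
L = Rational(-103766, 107153) (L = Mul(-207532, Pow(214306, -1)) = Mul(-207532, Rational(1, 214306)) = Rational(-103766, 107153) ≈ -0.96839)
D = 5 (D = Add(2, 3) = 5)
Mul(D, Add(Pow(Add(b, L), Rational(1, 2)), 53423)) = Mul(5, Add(Pow(Add(-110035, Rational(-103766, 107153)), Rational(1, 2)), 53423)) = Mul(5, Add(Pow(Rational(-11790684121, 107153), Rational(1, 2)), 53423)) = Mul(5, Add(Mul(Rational(1, 107153), I, Pow(1263407175617513, Rational(1, 2))), 53423)) = Mul(5, Add(53423, Mul(Rational(1, 107153), I, Pow(1263407175617513, Rational(1, 2))))) = Add(267115, Mul(Rational(5, 107153), I, Pow(1263407175617513, Rational(1, 2))))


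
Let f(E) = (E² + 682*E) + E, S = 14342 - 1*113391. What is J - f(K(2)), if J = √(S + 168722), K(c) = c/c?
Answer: -684 + 19*√193 ≈ -420.04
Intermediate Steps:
S = -99049 (S = 14342 - 113391 = -99049)
K(c) = 1
f(E) = E² + 683*E
J = 19*√193 (J = √(-99049 + 168722) = √69673 = 19*√193 ≈ 263.96)
J - f(K(2)) = 19*√193 - (683 + 1) = 19*√193 - 684 = -684 + 19*√193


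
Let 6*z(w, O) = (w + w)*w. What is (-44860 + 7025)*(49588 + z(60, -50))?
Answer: -1921563980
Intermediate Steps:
z(w, O) = w²/3 (z(w, O) = ((w + w)*w)/6 = ((2*w)*w)/6 = (2*w²)/6 = w²/3)
(-44860 + 7025)*(49588 + z(60, -50)) = (-44860 + 7025)*(49588 + (⅓)*60²) = -37835*(49588 + (⅓)*3600) = -37835*(49588 + 1200) = -37835*50788 = -1921563980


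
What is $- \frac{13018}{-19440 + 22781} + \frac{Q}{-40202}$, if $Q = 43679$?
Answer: $- \frac{669281175}{134314882} \approx -4.9829$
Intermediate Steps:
$- \frac{13018}{-19440 + 22781} + \frac{Q}{-40202} = - \frac{13018}{-19440 + 22781} + \frac{43679}{-40202} = - \frac{13018}{3341} + 43679 \left(- \frac{1}{40202}\right) = \left(-13018\right) \frac{1}{3341} - \frac{43679}{40202} = - \frac{13018}{3341} - \frac{43679}{40202} = - \frac{669281175}{134314882}$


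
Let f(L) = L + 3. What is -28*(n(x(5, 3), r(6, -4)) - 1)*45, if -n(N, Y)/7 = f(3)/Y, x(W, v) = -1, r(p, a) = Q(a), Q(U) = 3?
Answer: 18900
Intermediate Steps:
r(p, a) = 3
f(L) = 3 + L
n(N, Y) = -42/Y (n(N, Y) = -7*(3 + 3)/Y = -42/Y)
-28*(n(x(5, 3), r(6, -4)) - 1)*45 = -28*(-42/3 - 1)*45 = -28*(-42*⅓ - 1)*45 = -28*(-14 - 1)*45 = -28*(-15)*45 = 420*45 = 18900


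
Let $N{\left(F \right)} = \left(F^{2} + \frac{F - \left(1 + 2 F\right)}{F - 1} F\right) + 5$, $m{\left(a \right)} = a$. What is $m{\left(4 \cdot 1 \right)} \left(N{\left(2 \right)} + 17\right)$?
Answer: $80$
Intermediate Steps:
$N{\left(F \right)} = 5 + F^{2} + \frac{F \left(-1 - F\right)}{-1 + F}$ ($N{\left(F \right)} = \left(F^{2} + \frac{F - \left(1 + 2 F\right)}{-1 + F} F\right) + 5 = \left(F^{2} + \frac{-1 - F}{-1 + F} F\right) + 5 = \left(F^{2} + \frac{F \left(-1 - F\right)}{-1 + F}\right) + 5 = 5 + F^{2} + \frac{F \left(-1 - F\right)}{-1 + F}$)
$m{\left(4 \cdot 1 \right)} \left(N{\left(2 \right)} + 17\right) = 4 \cdot 1 \left(\frac{-5 + 2^{3} - 2 \cdot 2^{2} + 4 \cdot 2}{-1 + 2} + 17\right) = 4 \left(\frac{-5 + 8 - 8 + 8}{1} + 17\right) = 4 \left(1 \left(-5 + 8 - 8 + 8\right) + 17\right) = 4 \left(1 \cdot 3 + 17\right) = 4 \left(3 + 17\right) = 4 \cdot 20 = 80$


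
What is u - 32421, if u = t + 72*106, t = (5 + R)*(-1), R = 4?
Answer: -24798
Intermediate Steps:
t = -9 (t = (5 + 4)*(-1) = 9*(-1) = -9)
u = 7623 (u = -9 + 72*106 = -9 + 7632 = 7623)
u - 32421 = 7623 - 32421 = -24798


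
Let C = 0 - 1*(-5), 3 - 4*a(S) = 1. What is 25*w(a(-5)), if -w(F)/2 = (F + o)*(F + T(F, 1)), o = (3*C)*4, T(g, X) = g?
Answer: -3025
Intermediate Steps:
a(S) = 1/2 (a(S) = 3/4 - 1/4*1 = 3/4 - 1/4 = 1/2)
C = 5 (C = 0 + 5 = 5)
o = 60 (o = (3*5)*4 = 15*4 = 60)
w(F) = -4*F*(60 + F) (w(F) = -2*(F + 60)*(F + F) = -2*(60 + F)*2*F = -4*F*(60 + F))
25*w(a(-5)) = 25*(4*(1/2)*(-60 - 1*1/2)) = 25*(4*(1/2)*(-60 - 1/2)) = 25*(4*(1/2)*(-121/2)) = 25*(-121) = -3025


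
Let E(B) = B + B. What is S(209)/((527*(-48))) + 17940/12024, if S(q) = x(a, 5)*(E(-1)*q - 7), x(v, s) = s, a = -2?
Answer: 130545/82832 ≈ 1.5760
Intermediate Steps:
E(B) = 2*B
S(q) = -35 - 10*q (S(q) = 5*((2*(-1))*q - 7) = 5*(-2*q - 7) = 5*(-7 - 2*q) = -35 - 10*q)
S(209)/((527*(-48))) + 17940/12024 = (-35 - 10*209)/((527*(-48))) + 17940/12024 = (-35 - 2090)/(-25296) + 17940*(1/12024) = -2125*(-1/25296) + 1495/1002 = 125/1488 + 1495/1002 = 130545/82832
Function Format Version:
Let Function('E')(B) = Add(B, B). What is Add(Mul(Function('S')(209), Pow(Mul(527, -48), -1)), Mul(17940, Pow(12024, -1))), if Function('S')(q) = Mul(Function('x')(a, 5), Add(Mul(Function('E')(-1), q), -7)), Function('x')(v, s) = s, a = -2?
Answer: Rational(130545, 82832) ≈ 1.5760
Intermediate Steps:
Function('E')(B) = Mul(2, B)
Function('S')(q) = Add(-35, Mul(-10, q)) (Function('S')(q) = Mul(5, Add(Mul(Mul(2, -1), q), -7)) = Mul(5, Add(Mul(-2, q), -7)) = Mul(5, Add(-7, Mul(-2, q))) = Add(-35, Mul(-10, q)))
Add(Mul(Function('S')(209), Pow(Mul(527, -48), -1)), Mul(17940, Pow(12024, -1))) = Add(Mul(Add(-35, Mul(-10, 209)), Pow(Mul(527, -48), -1)), Mul(17940, Pow(12024, -1))) = Add(Mul(Add(-35, -2090), Pow(-25296, -1)), Mul(17940, Rational(1, 12024))) = Add(Mul(-2125, Rational(-1, 25296)), Rational(1495, 1002)) = Add(Rational(125, 1488), Rational(1495, 1002)) = Rational(130545, 82832)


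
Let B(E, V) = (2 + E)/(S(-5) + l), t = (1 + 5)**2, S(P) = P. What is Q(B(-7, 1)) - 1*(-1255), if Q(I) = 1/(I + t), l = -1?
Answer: 277361/221 ≈ 1255.0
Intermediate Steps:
t = 36 (t = 6**2 = 36)
B(E, V) = -1/3 - E/6 (B(E, V) = (2 + E)/(-5 - 1) = (2 + E)/(-6) = (2 + E)*(-1/6) = -1/3 - E/6)
Q(I) = 1/(36 + I) (Q(I) = 1/(I + 36) = 1/(36 + I))
Q(B(-7, 1)) - 1*(-1255) = 1/(36 + (-1/3 - 1/6*(-7))) - 1*(-1255) = 1/(36 + (-1/3 + 7/6)) + 1255 = 1/(36 + 5/6) + 1255 = 1/(221/6) + 1255 = 6/221 + 1255 = 277361/221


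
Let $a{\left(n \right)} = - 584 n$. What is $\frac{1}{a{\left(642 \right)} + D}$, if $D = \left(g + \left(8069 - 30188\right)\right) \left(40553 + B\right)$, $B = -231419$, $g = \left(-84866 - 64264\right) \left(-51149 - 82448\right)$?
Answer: $- \frac{1}{3802680290158134} \approx -2.6297 \cdot 10^{-16}$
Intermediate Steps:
$g = 19923320610$ ($g = \left(-149130\right) \left(-133597\right) = 19923320610$)
$D = -3802680289783206$ ($D = \left(19923320610 + \left(8069 - 30188\right)\right) \left(40553 - 231419\right) = \left(19923320610 - 22119\right) \left(-190866\right) = 19923298491 \left(-190866\right) = -3802680289783206$)
$\frac{1}{a{\left(642 \right)} + D} = \frac{1}{\left(-584\right) 642 - 3802680289783206} = \frac{1}{-374928 - 3802680289783206} = \frac{1}{-3802680290158134} = - \frac{1}{3802680290158134}$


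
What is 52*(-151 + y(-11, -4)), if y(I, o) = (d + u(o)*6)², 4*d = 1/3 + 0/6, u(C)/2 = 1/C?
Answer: -266747/36 ≈ -7409.6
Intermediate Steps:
u(C) = 2/C (u(C) = 2*(1/C) = 2/C)
d = 1/12 (d = (1/3 + 0/6)/4 = (1*(⅓) + 0*(⅙))/4 = (⅓ + 0)/4 = (¼)*(⅓) = 1/12 ≈ 0.083333)
y(I, o) = (1/12 + 12/o)² (y(I, o) = (1/12 + (2/o)*6)² = (1/12 + 12/o)²)
52*(-151 + y(-11, -4)) = 52*(-151 + (1/144)*(144 - 4)²/(-4)²) = 52*(-151 + (1/144)*(1/16)*140²) = 52*(-151 + (1/144)*(1/16)*19600) = 52*(-151 + 1225/144) = 52*(-20519/144) = -266747/36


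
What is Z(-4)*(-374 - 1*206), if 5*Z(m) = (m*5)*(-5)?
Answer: -11600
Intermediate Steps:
Z(m) = -5*m (Z(m) = ((m*5)*(-5))/5 = ((5*m)*(-5))/5 = (-25*m)/5 = -5*m)
Z(-4)*(-374 - 1*206) = (-5*(-4))*(-374 - 1*206) = 20*(-374 - 206) = 20*(-580) = -11600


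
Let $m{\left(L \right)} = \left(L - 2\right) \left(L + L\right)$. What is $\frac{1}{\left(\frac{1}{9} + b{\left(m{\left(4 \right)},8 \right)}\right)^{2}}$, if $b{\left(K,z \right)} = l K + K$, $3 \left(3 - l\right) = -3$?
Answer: $\frac{81}{519841} \approx 0.00015582$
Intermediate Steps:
$l = 4$ ($l = 3 - -1 = 3 + 1 = 4$)
$m{\left(L \right)} = 2 L \left(-2 + L\right)$ ($m{\left(L \right)} = \left(-2 + L\right) 2 L = 2 L \left(-2 + L\right)$)
$b{\left(K,z \right)} = 5 K$ ($b{\left(K,z \right)} = 4 K + K = 5 K$)
$\frac{1}{\left(\frac{1}{9} + b{\left(m{\left(4 \right)},8 \right)}\right)^{2}} = \frac{1}{\left(\frac{1}{9} + 5 \cdot 2 \cdot 4 \left(-2 + 4\right)\right)^{2}} = \frac{1}{\left(\frac{1}{9} + 5 \cdot 2 \cdot 4 \cdot 2\right)^{2}} = \frac{1}{\left(\frac{1}{9} + 5 \cdot 16\right)^{2}} = \frac{1}{\left(\frac{1}{9} + 80\right)^{2}} = \frac{1}{\left(\frac{721}{9}\right)^{2}} = \frac{1}{\frac{519841}{81}} = \frac{81}{519841}$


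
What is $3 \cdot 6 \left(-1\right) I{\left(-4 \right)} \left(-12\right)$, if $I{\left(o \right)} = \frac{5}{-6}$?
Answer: $-180$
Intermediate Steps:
$I{\left(o \right)} = - \frac{5}{6}$ ($I{\left(o \right)} = 5 \left(- \frac{1}{6}\right) = - \frac{5}{6}$)
$3 \cdot 6 \left(-1\right) I{\left(-4 \right)} \left(-12\right) = 3 \cdot 6 \left(-1\right) \left(- \frac{5}{6}\right) \left(-12\right) = 18 \left(-1\right) \left(- \frac{5}{6}\right) \left(-12\right) = \left(-18\right) \left(- \frac{5}{6}\right) \left(-12\right) = 15 \left(-12\right) = -180$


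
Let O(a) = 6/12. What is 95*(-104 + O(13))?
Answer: -19665/2 ≈ -9832.5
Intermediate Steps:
O(a) = ½ (O(a) = 6*(1/12) = ½)
95*(-104 + O(13)) = 95*(-104 + ½) = 95*(-207/2) = -19665/2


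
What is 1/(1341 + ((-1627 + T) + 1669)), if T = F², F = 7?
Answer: 1/1432 ≈ 0.00069832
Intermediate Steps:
T = 49 (T = 7² = 49)
1/(1341 + ((-1627 + T) + 1669)) = 1/(1341 + ((-1627 + 49) + 1669)) = 1/(1341 + (-1578 + 1669)) = 1/(1341 + 91) = 1/1432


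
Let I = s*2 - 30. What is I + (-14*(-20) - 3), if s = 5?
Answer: 257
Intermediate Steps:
I = -20 (I = 5*2 - 30 = 10 - 30 = -20)
I + (-14*(-20) - 3) = -20 + (-14*(-20) - 3) = -20 + (280 - 3) = -20 + 277 = 257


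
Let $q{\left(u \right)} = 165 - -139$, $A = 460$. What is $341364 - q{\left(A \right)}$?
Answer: $341060$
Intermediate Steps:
$q{\left(u \right)} = 304$ ($q{\left(u \right)} = 165 + 139 = 304$)
$341364 - q{\left(A \right)} = 341364 - 304 = 341060$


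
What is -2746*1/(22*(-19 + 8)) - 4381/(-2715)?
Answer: 4257796/328515 ≈ 12.961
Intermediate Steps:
-2746*1/(22*(-19 + 8)) - 4381/(-2715) = -2746/((-11*22)) - 4381*(-1/2715) = -2746/(-242) + 4381/2715 = -2746*(-1/242) + 4381/2715 = 1373/121 + 4381/2715 = 4257796/328515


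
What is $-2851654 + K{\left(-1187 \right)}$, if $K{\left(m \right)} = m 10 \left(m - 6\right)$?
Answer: $11309256$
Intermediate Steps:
$K{\left(m \right)} = 10 m \left(-6 + m\right)$
$-2851654 + K{\left(-1187 \right)} = -2851654 + 10 \left(-1187\right) \left(-6 - 1187\right) = -2851654 + 10 \left(-1187\right) \left(-1193\right) = -2851654 + 14160910 = 11309256$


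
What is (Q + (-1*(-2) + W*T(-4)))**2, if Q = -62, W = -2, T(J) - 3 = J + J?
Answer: 2500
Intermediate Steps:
T(J) = 3 + 2*J (T(J) = 3 + (J + J) = 3 + 2*J)
(Q + (-1*(-2) + W*T(-4)))**2 = (-62 + (-1*(-2) - 2*(3 + 2*(-4))))**2 = (-62 + (2 - 2*(3 - 8)))**2 = (-62 + (2 - 2*(-5)))**2 = (-62 + (2 + 10))**2 = (-62 + 12)**2 = (-50)**2 = 2500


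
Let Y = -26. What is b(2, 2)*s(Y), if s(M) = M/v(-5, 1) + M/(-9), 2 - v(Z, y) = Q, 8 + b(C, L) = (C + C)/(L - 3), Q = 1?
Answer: 832/3 ≈ 277.33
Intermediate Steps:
b(C, L) = -8 + 2*C/(-3 + L) (b(C, L) = -8 + (C + C)/(L - 3) = -8 + (2*C)/(-3 + L) = -8 + 2*C/(-3 + L))
v(Z, y) = 1 (v(Z, y) = 2 - 1*1 = 2 - 1 = 1)
s(M) = 8*M/9 (s(M) = M/1 + M/(-9) = M*1 + M*(-⅑) = M - M/9 = 8*M/9)
b(2, 2)*s(Y) = (2*(12 + 2 - 4*2)/(-3 + 2))*((8/9)*(-26)) = (2*(12 + 2 - 8)/(-1))*(-208/9) = (2*(-1)*6)*(-208/9) = -12*(-208/9) = 832/3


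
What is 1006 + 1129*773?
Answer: 873723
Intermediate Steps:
1006 + 1129*773 = 1006 + 872717 = 873723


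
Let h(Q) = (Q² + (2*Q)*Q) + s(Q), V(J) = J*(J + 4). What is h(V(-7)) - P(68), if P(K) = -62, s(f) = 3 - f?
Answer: 1367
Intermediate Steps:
V(J) = J*(4 + J)
h(Q) = 3 - Q + 3*Q² (h(Q) = (Q² + (2*Q)*Q) + (3 - Q) = (Q² + 2*Q²) + (3 - Q) = 3*Q² + (3 - Q) = 3 - Q + 3*Q²)
h(V(-7)) - P(68) = (3 - (-7)*(4 - 7) + 3*(-7*(4 - 7))²) - 1*(-62) = (3 - (-7)*(-3) + 3*(-7*(-3))²) + 62 = (3 - 1*21 + 3*21²) + 62 = (3 - 21 + 3*441) + 62 = (3 - 21 + 1323) + 62 = 1305 + 62 = 1367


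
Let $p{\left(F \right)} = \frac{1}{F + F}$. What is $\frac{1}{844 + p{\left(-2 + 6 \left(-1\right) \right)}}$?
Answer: $\frac{16}{13503} \approx 0.0011849$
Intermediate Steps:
$p{\left(F \right)} = \frac{1}{2 F}$
$\frac{1}{844 + p{\left(-2 + 6 \left(-1\right) \right)}} = \frac{1}{844 + \frac{1}{2 \left(-2 + 6 \left(-1\right)\right)}} = \frac{1}{844 + \frac{1}{2 \left(-2 - 6\right)}} = \frac{1}{844 + \frac{1}{2 \left(-8\right)}} = \frac{1}{844 + \frac{1}{2} \left(- \frac{1}{8}\right)} = \frac{1}{844 - \frac{1}{16}} = \frac{1}{\frac{13503}{16}} = \frac{16}{13503}$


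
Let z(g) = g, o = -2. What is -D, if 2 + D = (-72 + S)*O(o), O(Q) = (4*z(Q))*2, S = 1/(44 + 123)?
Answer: -192034/167 ≈ -1149.9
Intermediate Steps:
S = 1/167 ≈ 0.0059880
O(Q) = 8*Q (O(Q) = (4*Q)*2 = 8*Q)
D = 192034/167 (D = -2 + (-72 + 1/167)*(8*(-2)) = -2 - 12023/167*(-16) = -2 + 192368/167 = 192034/167 ≈ 1149.9)
-D = -1*192034/167 = -192034/167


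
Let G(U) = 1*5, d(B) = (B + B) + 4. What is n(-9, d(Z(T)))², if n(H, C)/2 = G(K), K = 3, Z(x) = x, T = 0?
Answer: 100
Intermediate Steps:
d(B) = 4 + 2*B (d(B) = 2*B + 4 = 4 + 2*B)
G(U) = 5
n(H, C) = 10 (n(H, C) = 2*5 = 10)
n(-9, d(Z(T)))² = 10² = 100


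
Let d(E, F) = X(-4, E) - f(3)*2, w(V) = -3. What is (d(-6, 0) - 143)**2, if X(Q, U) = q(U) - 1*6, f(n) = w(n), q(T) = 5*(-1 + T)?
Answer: 31684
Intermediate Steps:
q(T) = -5 + 5*T
f(n) = -3
X(Q, U) = -11 + 5*U (X(Q, U) = (-5 + 5*U) - 1*6 = (-5 + 5*U) - 6 = -11 + 5*U)
d(E, F) = -5 + 5*E (d(E, F) = (-11 + 5*E) - (-3)*2 = (-11 + 5*E) - 1*(-6) = (-11 + 5*E) + 6 = -5 + 5*E)
(d(-6, 0) - 143)**2 = ((-5 + 5*(-6)) - 143)**2 = ((-5 - 30) - 143)**2 = (-35 - 143)**2 = (-178)**2 = 31684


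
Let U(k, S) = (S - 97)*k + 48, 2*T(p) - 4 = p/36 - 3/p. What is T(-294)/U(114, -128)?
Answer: 611/7526988 ≈ 8.1175e-5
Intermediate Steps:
T(p) = 2 - 3/(2*p) + p/72 (T(p) = 2 + (p/36 - 3/p)/2 = 2 + (-3/p + p/36)/2 = 2 + (-3/(2*p) + p/72) = 2 - 3/(2*p) + p/72)
U(k, S) = 48 + k*(-97 + S) (U(k, S) = (-97 + S)*k + 48 = k*(-97 + S) + 48 = 48 + k*(-97 + S))
T(-294)/U(114, -128) = ((1/72)*(-108 - 294*(144 - 294))/(-294))/(48 - 97*114 - 128*114) = ((1/72)*(-1/294)*(-108 - 294*(-150)))/(48 - 11058 - 14592) = ((1/72)*(-1/294)*(-108 + 44100))/(-25602) = ((1/72)*(-1/294)*43992)*(-1/25602) = -611/294*(-1/25602) = 611/7526988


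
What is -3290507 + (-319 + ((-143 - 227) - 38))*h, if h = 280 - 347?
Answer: -3241798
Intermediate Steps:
h = -67
-3290507 + (-319 + ((-143 - 227) - 38))*h = -3290507 + (-319 + ((-143 - 227) - 38))*(-67) = -3290507 + (-319 + (-370 - 38))*(-67) = -3290507 + (-319 - 408)*(-67) = -3290507 - 727*(-67) = -3290507 + 48709 = -3241798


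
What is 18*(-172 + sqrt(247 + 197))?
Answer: -3096 + 36*sqrt(111) ≈ -2716.7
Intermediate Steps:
18*(-172 + sqrt(247 + 197)) = 18*(-172 + sqrt(444)) = 18*(-172 + 2*sqrt(111)) = -3096 + 36*sqrt(111)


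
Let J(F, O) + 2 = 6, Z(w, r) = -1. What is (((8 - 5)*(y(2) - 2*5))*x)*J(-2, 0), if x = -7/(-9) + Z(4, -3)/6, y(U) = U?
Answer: -176/3 ≈ -58.667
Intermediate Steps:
x = 11/18 (x = -7/(-9) - 1/6 = -7*(-1/9) - 1*1/6 = 7/9 - 1/6 = 11/18 ≈ 0.61111)
J(F, O) = 4 (J(F, O) = -2 + 6 = 4)
(((8 - 5)*(y(2) - 2*5))*x)*J(-2, 0) = (((8 - 5)*(2 - 2*5))*(11/18))*4 = ((3*(2 - 10))*(11/18))*4 = ((3*(-8))*(11/18))*4 = -24*11/18*4 = -44/3*4 = -176/3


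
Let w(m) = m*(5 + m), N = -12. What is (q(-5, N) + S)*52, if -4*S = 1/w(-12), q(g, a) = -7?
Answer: -30589/84 ≈ -364.15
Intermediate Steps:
S = -1/336 (S = -(-1/(12*(5 - 12)))/4 = -1/(4*((-12*(-7)))) = -1/4/84 = -1/4*1/84 = -1/336 ≈ -0.0029762)
(q(-5, N) + S)*52 = (-7 - 1/336)*52 = -2353/336*52 = -30589/84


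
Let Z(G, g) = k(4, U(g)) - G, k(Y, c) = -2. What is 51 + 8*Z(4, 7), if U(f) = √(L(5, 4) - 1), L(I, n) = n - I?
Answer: 3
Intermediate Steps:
U(f) = I*√2 (U(f) = √((4 - 1*5) - 1) = √((4 - 5) - 1) = √(-1 - 1) = √(-2) = I*√2)
Z(G, g) = -2 - G
51 + 8*Z(4, 7) = 51 + 8*(-2 - 1*4) = 51 + 8*(-2 - 4) = 51 + 8*(-6) = 51 - 48 = 3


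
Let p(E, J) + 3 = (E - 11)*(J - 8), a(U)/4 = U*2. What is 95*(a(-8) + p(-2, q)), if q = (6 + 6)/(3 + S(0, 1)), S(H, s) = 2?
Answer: 551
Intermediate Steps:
a(U) = 8*U (a(U) = 4*(U*2) = 4*(2*U) = 8*U)
q = 12/5 (q = (6 + 6)/(3 + 2) = 12/5 ≈ 2.4000)
p(E, J) = -3 + (-11 + E)*(-8 + J) (p(E, J) = -3 + (E - 11)*(J - 8) = -3 + (-11 + E)*(-8 + J))
95*(a(-8) + p(-2, q)) = 95*(8*(-8) + (85 - 11*12/5 - 8*(-2) - 2*12/5)) = 95*(-64 + (85 - 132/5 + 16 - 24/5)) = 95*(-64 + 349/5) = 95*(29/5) = 551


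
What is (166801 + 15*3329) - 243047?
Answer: -26311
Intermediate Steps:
(166801 + 15*3329) - 243047 = (166801 + 49935) - 243047 = 216736 - 243047 = -26311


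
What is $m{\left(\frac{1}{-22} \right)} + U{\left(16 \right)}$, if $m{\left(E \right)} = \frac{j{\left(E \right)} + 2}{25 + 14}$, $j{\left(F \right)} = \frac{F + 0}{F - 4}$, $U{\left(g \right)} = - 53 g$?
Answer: $- \frac{2943229}{3471} \approx -847.95$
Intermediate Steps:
$j{\left(F \right)} = \frac{F}{-4 + F}$
$m{\left(E \right)} = \frac{2}{39} + \frac{E}{39 \left(-4 + E\right)}$ ($m{\left(E \right)} = \frac{\frac{E}{-4 + E} + 2}{25 + 14} = \frac{2 + \frac{E}{-4 + E}}{39} = \left(2 + \frac{E}{-4 + E}\right) \frac{1}{39} = \frac{2}{39} + \frac{E}{39 \left(-4 + E\right)}$)
$m{\left(\frac{1}{-22} \right)} + U{\left(16 \right)} = \frac{-8 + \frac{3}{-22}}{39 \left(-4 + \frac{1}{-22}\right)} - 848 = \frac{-8 + 3 \left(- \frac{1}{22}\right)}{39 \left(-4 - \frac{1}{22}\right)} - 848 = \frac{-8 - \frac{3}{22}}{39 \left(- \frac{89}{22}\right)} - 848 = \frac{1}{39} \left(- \frac{22}{89}\right) \left(- \frac{179}{22}\right) - 848 = \frac{179}{3471} - 848 = - \frac{2943229}{3471}$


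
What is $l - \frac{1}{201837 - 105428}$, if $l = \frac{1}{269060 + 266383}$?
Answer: $- \frac{439034}{51621524187} \approx -8.5049 \cdot 10^{-6}$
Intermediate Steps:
$l = \frac{1}{535443} \approx 1.8676 \cdot 10^{-6}$
$l - \frac{1}{201837 - 105428} = \frac{1}{535443} - \frac{1}{201837 - 105428} = \frac{1}{535443} - \frac{1}{96409} = - \frac{439034}{51621524187}$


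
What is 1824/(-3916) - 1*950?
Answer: -930506/979 ≈ -950.47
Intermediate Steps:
1824/(-3916) - 1*950 = 1824*(-1/3916) - 950 = -456/979 - 950 = -930506/979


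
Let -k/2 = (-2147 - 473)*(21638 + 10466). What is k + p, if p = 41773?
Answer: 168266733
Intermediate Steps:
k = 168224960 (k = -2*(-2147 - 473)*(21638 + 10466) = -(-5240)*32104 = -2*(-84112480) = 168224960)
k + p = 168224960 + 41773 = 168266733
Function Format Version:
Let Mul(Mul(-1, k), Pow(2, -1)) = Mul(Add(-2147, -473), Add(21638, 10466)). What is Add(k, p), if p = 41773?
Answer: 168266733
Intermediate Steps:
k = 168224960 (k = Mul(-2, Mul(Add(-2147, -473), Add(21638, 10466))) = Mul(-2, Mul(-2620, 32104)) = Mul(-2, -84112480) = 168224960)
Add(k, p) = Add(168224960, 41773) = 168266733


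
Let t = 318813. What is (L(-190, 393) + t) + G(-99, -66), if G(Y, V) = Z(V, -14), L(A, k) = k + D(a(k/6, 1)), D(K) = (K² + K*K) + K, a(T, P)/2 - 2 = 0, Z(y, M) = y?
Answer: 319176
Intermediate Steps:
a(T, P) = 4 (a(T, P) = 4 + 2*0 = 4 + 0 = 4)
D(K) = K + 2*K² (D(K) = (K² + K²) + K = 2*K² + K = K + 2*K²)
L(A, k) = 36 + k (L(A, k) = k + 4*(1 + 2*4) = k + 4*(1 + 8) = k + 4*9 = k + 36 = 36 + k)
G(Y, V) = V
(L(-190, 393) + t) + G(-99, -66) = ((36 + 393) + 318813) - 66 = (429 + 318813) - 66 = 319242 - 66 = 319176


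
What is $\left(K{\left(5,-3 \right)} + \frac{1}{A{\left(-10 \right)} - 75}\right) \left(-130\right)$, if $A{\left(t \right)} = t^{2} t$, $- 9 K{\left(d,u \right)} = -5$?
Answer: $- \frac{139516}{1935} \approx -72.101$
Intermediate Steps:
$K{\left(d,u \right)} = \frac{5}{9}$ ($K{\left(d,u \right)} = \left(- \frac{1}{9}\right) \left(-5\right) = \frac{5}{9}$)
$A{\left(t \right)} = t^{3}$
$\left(K{\left(5,-3 \right)} + \frac{1}{A{\left(-10 \right)} - 75}\right) \left(-130\right) = \left(\frac{5}{9} + \frac{1}{\left(-10\right)^{3} - 75}\right) \left(-130\right) = \left(\frac{5}{9} + \frac{1}{-1000 - 75}\right) \left(-130\right) = \left(\frac{5}{9} + \frac{1}{-1075}\right) \left(-130\right) = \left(\frac{5}{9} - \frac{1}{1075}\right) \left(-130\right) = \frac{5366}{9675} \left(-130\right) = - \frac{139516}{1935}$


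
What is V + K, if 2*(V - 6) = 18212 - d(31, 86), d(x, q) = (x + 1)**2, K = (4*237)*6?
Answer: 14288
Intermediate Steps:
K = 5688 (K = 948*6 = 5688)
d(x, q) = (1 + x)**2
V = 8600 (V = 6 + (18212 - (1 + 31)**2)/2 = 6 + (18212 - 1*32**2)/2 = 6 + (18212 - 1*1024)/2 = 6 + (18212 - 1024)/2 = 6 + (1/2)*17188 = 6 + 8594 = 8600)
V + K = 8600 + 5688 = 14288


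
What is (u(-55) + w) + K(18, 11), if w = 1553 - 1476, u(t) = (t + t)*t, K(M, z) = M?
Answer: 6145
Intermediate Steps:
u(t) = 2*t² (u(t) = (2*t)*t = 2*t²)
w = 77
(u(-55) + w) + K(18, 11) = (2*(-55)² + 77) + 18 = (2*3025 + 77) + 18 = (6050 + 77) + 18 = 6127 + 18 = 6145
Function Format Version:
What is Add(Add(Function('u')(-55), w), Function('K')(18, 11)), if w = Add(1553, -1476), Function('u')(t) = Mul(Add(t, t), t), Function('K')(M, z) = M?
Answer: 6145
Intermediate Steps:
Function('u')(t) = Mul(2, Pow(t, 2)) (Function('u')(t) = Mul(Mul(2, t), t) = Mul(2, Pow(t, 2)))
w = 77
Add(Add(Function('u')(-55), w), Function('K')(18, 11)) = Add(Add(Mul(2, Pow(-55, 2)), 77), 18) = Add(Add(Mul(2, 3025), 77), 18) = Add(Add(6050, 77), 18) = Add(6127, 18) = 6145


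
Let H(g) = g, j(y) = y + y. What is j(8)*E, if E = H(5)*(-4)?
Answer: -320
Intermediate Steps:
j(y) = 2*y
E = -20 (E = 5*(-4) = -20)
j(8)*E = (2*8)*(-20) = 16*(-20) = -320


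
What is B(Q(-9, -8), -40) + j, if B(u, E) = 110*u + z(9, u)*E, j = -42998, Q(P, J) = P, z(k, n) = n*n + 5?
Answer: -47428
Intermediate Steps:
z(k, n) = 5 + n² (z(k, n) = n² + 5 = 5 + n²)
B(u, E) = 110*u + E*(5 + u²) (B(u, E) = 110*u + (5 + u²)*E = 110*u + E*(5 + u²))
B(Q(-9, -8), -40) + j = (110*(-9) - 40*(5 + (-9)²)) - 42998 = (-990 - 40*(5 + 81)) - 42998 = (-990 - 40*86) - 42998 = (-990 - 3440) - 42998 = -4430 - 42998 = -47428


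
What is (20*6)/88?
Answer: 15/11 ≈ 1.3636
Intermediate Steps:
(20*6)/88 = 120*(1/88) = 15/11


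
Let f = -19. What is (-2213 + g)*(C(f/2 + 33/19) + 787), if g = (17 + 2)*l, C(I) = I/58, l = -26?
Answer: -4694622871/2204 ≈ -2.1300e+6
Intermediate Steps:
C(I) = I/58 (C(I) = I*(1/58) = I/58)
g = -494 (g = (17 + 2)*(-26) = 19*(-26) = -494)
(-2213 + g)*(C(f/2 + 33/19) + 787) = (-2213 - 494)*((-19/2 + 33/19)/58 + 787) = -2707*((-19*1/2 + 33*(1/19))/58 + 787) = -2707*((-19/2 + 33/19)/58 + 787) = -2707*((1/58)*(-295/38) + 787) = -2707*(-295/2204 + 787) = -2707*1734253/2204 = -4694622871/2204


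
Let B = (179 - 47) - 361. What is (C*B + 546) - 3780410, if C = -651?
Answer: -3630785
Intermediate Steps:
B = -229 (B = 132 - 361 = -229)
(C*B + 546) - 3780410 = (-651*(-229) + 546) - 3780410 = (149079 + 546) - 3780410 = 149625 - 3780410 = -3630785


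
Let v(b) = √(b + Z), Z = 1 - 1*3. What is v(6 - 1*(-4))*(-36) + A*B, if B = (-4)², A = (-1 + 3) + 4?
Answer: 96 - 72*√2 ≈ -5.8234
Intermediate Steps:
Z = -2 (Z = 1 - 3 = -2)
A = 6 (A = 2 + 4 = 6)
B = 16
v(b) = √(-2 + b) (v(b) = √(b - 2) = √(-2 + b))
v(6 - 1*(-4))*(-36) + A*B = √(-2 + (6 - 1*(-4)))*(-36) + 6*16 = √(-2 + (6 + 4))*(-36) + 96 = √(-2 + 10)*(-36) + 96 = √8*(-36) + 96 = (2*√2)*(-36) + 96 = -72*√2 + 96 = 96 - 72*√2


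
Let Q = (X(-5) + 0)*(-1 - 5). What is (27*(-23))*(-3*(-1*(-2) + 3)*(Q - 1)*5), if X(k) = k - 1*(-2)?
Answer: 791775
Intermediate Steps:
X(k) = 2 + k (X(k) = k + 2 = 2 + k)
Q = 18 (Q = ((2 - 5) + 0)*(-1 - 5) = (-3 + 0)*(-6) = -3*(-6) = 18)
(27*(-23))*(-3*(-1*(-2) + 3)*(Q - 1)*5) = (27*(-23))*(-3*(-1*(-2) + 3)*(18 - 1)*5) = -621*(-3*(2 + 3)*17)*5 = -621*(-15*17)*5 = -621*(-3*85)*5 = -(-158355)*5 = -621*(-1275) = 791775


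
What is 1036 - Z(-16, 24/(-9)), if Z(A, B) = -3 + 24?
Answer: 1015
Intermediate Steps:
Z(A, B) = 21
1036 - Z(-16, 24/(-9)) = 1036 - 1*21 = 1036 - 21 = 1015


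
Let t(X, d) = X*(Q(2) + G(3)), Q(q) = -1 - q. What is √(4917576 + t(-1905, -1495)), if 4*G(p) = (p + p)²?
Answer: √4906146 ≈ 2215.0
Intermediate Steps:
G(p) = p² (G(p) = (p + p)²/4 = (2*p)²/4 = (4*p²)/4 = p²)
t(X, d) = 6*X (t(X, d) = X*((-1 - 1*2) + 3²) = X*((-1 - 2) + 9) = X*(-3 + 9) = X*6 = 6*X)
√(4917576 + t(-1905, -1495)) = √(4917576 + 6*(-1905)) = √(4917576 - 11430) = √4906146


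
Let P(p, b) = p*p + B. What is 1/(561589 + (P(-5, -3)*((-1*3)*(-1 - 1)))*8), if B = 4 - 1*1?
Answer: 1/562933 ≈ 1.7764e-6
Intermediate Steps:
B = 3 (B = 4 - 1 = 3)
P(p, b) = 3 + p² (P(p, b) = p*p + 3 = p² + 3 = 3 + p²)
1/(561589 + (P(-5, -3)*((-1*3)*(-1 - 1)))*8) = 1/(561589 + ((3 + (-5)²)*((-1*3)*(-1 - 1)))*8) = 1/(561589 + ((3 + 25)*(-3*(-2)))*8) = 1/(561589 + (28*6)*8) = 1/(561589 + 168*8) = 1/(561589 + 1344) = 1/562933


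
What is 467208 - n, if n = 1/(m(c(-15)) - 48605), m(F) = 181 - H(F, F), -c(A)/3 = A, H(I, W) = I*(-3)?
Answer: 22561007113/48289 ≈ 4.6721e+5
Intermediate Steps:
H(I, W) = -3*I
c(A) = -3*A
m(F) = 181 + 3*F (m(F) = 181 - (-3)*F = 181 + 3*F)
n = -1/48289 (n = 1/((181 + 3*(-3*(-15))) - 48605) = 1/((181 + 3*45) - 48605) = 1/((181 + 135) - 48605) = 1/(316 - 48605) = 1/(-48289) = -1/48289 ≈ -2.0709e-5)
467208 - n = 467208 - 1*(-1/48289) = 467208 + 1/48289 = 22561007113/48289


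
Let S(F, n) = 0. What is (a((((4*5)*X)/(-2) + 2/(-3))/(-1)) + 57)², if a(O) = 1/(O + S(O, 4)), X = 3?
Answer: 27531009/8464 ≈ 3252.7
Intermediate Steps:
a(O) = 1/O (a(O) = 1/(O + 0) = 1/O)
(a((((4*5)*X)/(-2) + 2/(-3))/(-1)) + 57)² = (1/((((4*5)*3)/(-2) + 2/(-3))/(-1)) + 57)² = (1/(((20*3)*(-½) + 2*(-⅓))*(-1)) + 57)² = (1/((60*(-½) - ⅔)*(-1)) + 57)² = (1/((-30 - ⅔)*(-1)) + 57)² = (1/(-92/3*(-1)) + 57)² = (1/(92/3) + 57)² = (3/92 + 57)² = (5247/92)² = 27531009/8464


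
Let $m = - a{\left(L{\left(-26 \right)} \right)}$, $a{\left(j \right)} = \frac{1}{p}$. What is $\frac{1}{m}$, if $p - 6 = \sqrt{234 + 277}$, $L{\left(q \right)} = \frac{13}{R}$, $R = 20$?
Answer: $-6 - \sqrt{511} \approx -28.605$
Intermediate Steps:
$L{\left(q \right)} = \frac{13}{20}$
$p = 6 + \sqrt{511}$ ($p = 6 + \sqrt{234 + 277} = 6 + \sqrt{511} \approx 28.605$)
$a{\left(j \right)} = \frac{1}{6 + \sqrt{511}}$
$m = \frac{6}{475} - \frac{\sqrt{511}}{475}$ ($m = - (- \frac{6}{475} + \frac{\sqrt{511}}{475}) = \frac{6}{475} - \frac{\sqrt{511}}{475} \approx -0.034959$)
$\frac{1}{m} = \frac{1}{\frac{6}{475} - \frac{\sqrt{511}}{475}}$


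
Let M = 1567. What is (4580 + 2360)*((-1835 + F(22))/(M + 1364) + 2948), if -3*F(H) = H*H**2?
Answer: 179784940340/8793 ≈ 2.0446e+7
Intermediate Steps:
F(H) = -H**3/3 (F(H) = -H*H**2/3 = -H**3/3)
(4580 + 2360)*((-1835 + F(22))/(M + 1364) + 2948) = (4580 + 2360)*((-1835 - 1/3*22**3)/(1567 + 1364) + 2948) = 6940*((-1835 - 1/3*10648)/2931 + 2948) = 6940*((-1835 - 10648/3)*(1/2931) + 2948) = 6940*(-16153/3*1/2931 + 2948) = 6940*(-16153/8793 + 2948) = 6940*(25905611/8793) = 179784940340/8793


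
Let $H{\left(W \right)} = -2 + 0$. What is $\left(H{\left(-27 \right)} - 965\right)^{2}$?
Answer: $935089$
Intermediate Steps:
$H{\left(W \right)} = -2$
$\left(H{\left(-27 \right)} - 965\right)^{2} = \left(-2 - 965\right)^{2} = \left(-967\right)^{2} = 935089$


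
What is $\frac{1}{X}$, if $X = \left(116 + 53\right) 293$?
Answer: $\frac{1}{49517} \approx 2.0195 \cdot 10^{-5}$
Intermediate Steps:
$X = 49517$ ($X = 169 \cdot 293 = 49517$)
$\frac{1}{X} = \frac{1}{49517}$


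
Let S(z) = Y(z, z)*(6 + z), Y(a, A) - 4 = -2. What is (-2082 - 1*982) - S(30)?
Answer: -3136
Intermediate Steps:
Y(a, A) = 2 (Y(a, A) = 4 - 2 = 2)
S(z) = 12 + 2*z (S(z) = 2*(6 + z) = 12 + 2*z)
(-2082 - 1*982) - S(30) = (-2082 - 1*982) - (12 + 2*30) = (-2082 - 982) - (12 + 60) = -3064 - 1*72 = -3064 - 72 = -3136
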